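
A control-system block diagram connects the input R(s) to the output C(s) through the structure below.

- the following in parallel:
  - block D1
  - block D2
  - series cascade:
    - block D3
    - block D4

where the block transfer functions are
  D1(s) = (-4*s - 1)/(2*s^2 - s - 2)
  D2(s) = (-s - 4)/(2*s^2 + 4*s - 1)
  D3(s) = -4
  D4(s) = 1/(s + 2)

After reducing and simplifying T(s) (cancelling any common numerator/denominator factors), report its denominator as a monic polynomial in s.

Step 1. combine D3, D4 in series gives (-4)/(s + 2)
Step 2. sum the parallel branches D1, D2, (D3*D4) gives (-26*s^4 - 69*s^3 - 4*s^2 + 49*s + 10)/(4*s^5 + 14*s^4 + 2*s^3 - 27*s^2 - 12*s + 4)
The result of step 2 is T(s) in lowest terms. Its denominator has leading coefficient 4; dividing the denominator through by 4 makes it monic.

Therefore the answer is s^5 + 7*s^4/2 + s^3/2 - 27*s^2/4 - 3*s + 1.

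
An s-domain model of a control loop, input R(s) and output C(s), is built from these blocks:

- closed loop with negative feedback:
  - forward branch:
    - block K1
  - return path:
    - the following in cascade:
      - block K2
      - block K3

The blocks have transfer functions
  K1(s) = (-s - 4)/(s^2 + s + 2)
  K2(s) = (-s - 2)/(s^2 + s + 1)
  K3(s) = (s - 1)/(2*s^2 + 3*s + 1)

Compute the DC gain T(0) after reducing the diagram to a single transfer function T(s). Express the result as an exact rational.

Step 1: series reduction of K2, K3, giving (-s^2 - s + 2)/(2*s^4 + 5*s^3 + 6*s^2 + 4*s + 1)
Step 2: apply the feedback formula to K1, (K2*K3), giving (-2*s^5 - 13*s^4 - 26*s^3 - 28*s^2 - 17*s - 4)/(2*s^6 + 7*s^5 + 15*s^4 + 21*s^3 + 22*s^2 + 11*s - 6)
That last expression is T(s); at s = 0 only the constant terms survive, so T(0) = -4/(-6) = 2/3.

Answer: 2/3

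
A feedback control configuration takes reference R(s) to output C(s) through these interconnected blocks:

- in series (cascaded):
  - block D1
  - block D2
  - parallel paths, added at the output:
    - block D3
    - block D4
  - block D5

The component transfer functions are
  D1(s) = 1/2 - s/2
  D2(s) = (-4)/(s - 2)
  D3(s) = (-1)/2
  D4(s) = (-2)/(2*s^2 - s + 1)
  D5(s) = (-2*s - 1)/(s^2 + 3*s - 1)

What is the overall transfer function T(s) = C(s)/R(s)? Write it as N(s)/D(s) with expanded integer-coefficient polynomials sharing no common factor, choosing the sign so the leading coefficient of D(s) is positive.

The answer is (4*s^4 - 4*s^3 + 9*s^2 - 4*s - 5)/(2*s^5 + s^4 - 14*s^3 + 12*s^2 - 9*s + 2).

Reasoning:
1. combine D3, D4 in parallel, giving (-2*s^2 + s - 5)/(4*s^2 - 2*s + 2)
2. reduce the series chain D1, D2, (D3+D4), D5 - this is the overall T(s), already in the required normalized form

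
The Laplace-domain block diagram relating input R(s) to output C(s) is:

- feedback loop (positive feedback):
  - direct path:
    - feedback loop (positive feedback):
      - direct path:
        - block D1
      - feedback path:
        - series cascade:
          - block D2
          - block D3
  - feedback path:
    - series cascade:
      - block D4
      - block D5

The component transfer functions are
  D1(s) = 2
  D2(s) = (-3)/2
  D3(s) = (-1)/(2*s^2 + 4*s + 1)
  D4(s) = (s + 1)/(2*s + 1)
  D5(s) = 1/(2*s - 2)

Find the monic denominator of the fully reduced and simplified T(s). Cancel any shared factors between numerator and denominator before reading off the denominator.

The answer is s^4 + s^3 - 4*s^2 - 7*s/4 + 1/4.

Reasoning:
Step 1. reduce the series chain D2, D3; result 3/(4*s^2 + 8*s + 2)
Step 2. apply the feedback formula to D1, (D2*D3); result (2*s^2 + 4*s + 1)/(s^2 + 2*s - 1)
Step 3. series reduction of D4, D5; result (s + 1)/(4*s^2 - 2*s - 2)
Step 4. feedback reduction of [D1/(1-D1*(D2*D3))], (D4*D5); result (8*s^4 + 12*s^3 - 8*s^2 - 10*s - 2)/(4*s^4 + 4*s^3 - 16*s^2 - 7*s + 1)
No further cancellation is possible in the step-4 result, so that is T(s). Its denominator becomes monic after dividing by the leading coefficient 4.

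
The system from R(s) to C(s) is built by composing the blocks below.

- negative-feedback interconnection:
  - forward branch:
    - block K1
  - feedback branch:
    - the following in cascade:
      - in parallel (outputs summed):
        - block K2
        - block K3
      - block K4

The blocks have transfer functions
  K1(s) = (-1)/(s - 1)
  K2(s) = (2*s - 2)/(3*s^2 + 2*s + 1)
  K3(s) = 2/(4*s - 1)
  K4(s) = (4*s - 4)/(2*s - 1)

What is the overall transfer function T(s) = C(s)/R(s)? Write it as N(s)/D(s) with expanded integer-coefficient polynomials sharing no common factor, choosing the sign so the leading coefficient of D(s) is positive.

Answer: (-24*s^4 + 2*s^3 + s^2 + 4*s - 1)/(24*s^5 - 26*s^4 - 55*s^3 + 77*s^2 - 35*s + 15)

Working:
Step 1: combine K2, K3 in parallel gives (14*s^2 - 6*s + 4)/(12*s^3 + 5*s^2 + 2*s - 1)
Step 2: series reduction of (K2+K3), K4 gives (56*s^3 - 80*s^2 + 40*s - 16)/(24*s^4 - 2*s^3 - s^2 - 4*s + 1)
Step 3: apply the feedback formula to K1, ((K2+K3)*K4): this yields T(s), and no further normalization is needed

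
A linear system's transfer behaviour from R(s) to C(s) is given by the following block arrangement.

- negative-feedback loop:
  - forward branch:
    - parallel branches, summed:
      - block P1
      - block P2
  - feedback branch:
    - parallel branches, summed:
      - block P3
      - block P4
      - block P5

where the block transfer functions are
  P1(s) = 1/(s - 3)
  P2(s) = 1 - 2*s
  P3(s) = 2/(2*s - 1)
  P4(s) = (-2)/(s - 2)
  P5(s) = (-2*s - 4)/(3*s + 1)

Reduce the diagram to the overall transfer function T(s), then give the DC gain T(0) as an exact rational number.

Step 1: combine P1, P2 in parallel gives (-2*s^2 + 7*s - 2)/(s - 3)
Step 2: reduce the parallel group P3, P4, P5 gives (-4*s^3 - 4*s^2 + 8*s - 10)/(6*s^3 - 13*s^2 + s + 2)
Step 3: feedback reduction of (P1+P2), (P3+P4+P5) gives (-12*s^5 + 68*s^4 - 105*s^3 + 29*s^2 + 12*s - 4)/(8*s^5 - 14*s^4 - 67*s^3 + 124*s^2 - 87*s + 14)
The step-3 result is T(s). Setting s = 0: T(0) = -4/14 = -2/7.

Hence the answer: -2/7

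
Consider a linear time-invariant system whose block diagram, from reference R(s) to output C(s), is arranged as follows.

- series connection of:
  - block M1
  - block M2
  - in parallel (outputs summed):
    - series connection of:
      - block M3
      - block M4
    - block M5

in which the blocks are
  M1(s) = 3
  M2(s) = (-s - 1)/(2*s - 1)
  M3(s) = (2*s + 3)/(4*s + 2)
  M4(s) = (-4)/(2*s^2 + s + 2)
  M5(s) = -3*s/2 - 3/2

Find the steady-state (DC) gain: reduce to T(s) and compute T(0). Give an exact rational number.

Reducing step by step:

Step 1. combine M3, M4 in series, giving (-4*s - 6)/(4*s^3 + 4*s^2 + 5*s + 2)
Step 2. combine (M3*M4), M5 in parallel, giving (-12*s^4 - 24*s^3 - 27*s^2 - 29*s - 18)/(8*s^3 + 8*s^2 + 10*s + 4)
Step 3. combine M1, M2, ((M3*M4)+M5) in series, giving (36*s^5 + 108*s^4 + 153*s^3 + 168*s^2 + 141*s + 54)/(16*s^4 + 8*s^3 + 12*s^2 - 2*s - 4)
Step 3 gives the overall T(s). Then T(0) = 54/(-4) = -27/2.

Answer: -27/2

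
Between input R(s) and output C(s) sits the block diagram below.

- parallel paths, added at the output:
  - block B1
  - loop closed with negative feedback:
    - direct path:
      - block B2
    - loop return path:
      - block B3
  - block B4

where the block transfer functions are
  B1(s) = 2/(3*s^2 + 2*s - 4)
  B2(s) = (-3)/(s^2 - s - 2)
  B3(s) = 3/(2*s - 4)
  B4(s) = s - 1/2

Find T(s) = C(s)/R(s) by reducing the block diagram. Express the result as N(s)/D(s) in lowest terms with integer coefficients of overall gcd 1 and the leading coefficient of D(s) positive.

Reducing step by step:

Step 1: apply the feedback formula to B2, B3, giving (12 - 6*s)/(2*s^3 - 6*s^2 - 1)
Step 2: add B1, [B2/(1+B2*B3)], B4 (parallel), giving the overall T(s)

Answer: (12*s^6 - 34*s^5 - 26*s^4 + 34*s^3 - s^2 + 106*s - 104)/(12*s^5 - 28*s^4 - 40*s^3 + 42*s^2 - 4*s + 8)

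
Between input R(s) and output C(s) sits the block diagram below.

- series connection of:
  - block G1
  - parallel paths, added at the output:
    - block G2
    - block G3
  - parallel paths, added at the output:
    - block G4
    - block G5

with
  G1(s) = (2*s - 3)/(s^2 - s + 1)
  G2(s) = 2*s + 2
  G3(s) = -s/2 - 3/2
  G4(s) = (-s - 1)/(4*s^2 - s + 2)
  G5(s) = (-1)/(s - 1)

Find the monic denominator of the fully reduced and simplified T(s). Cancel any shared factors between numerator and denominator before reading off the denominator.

Answer: s^5 - 9*s^4/4 + 3*s^3 - 5*s^2/2 + 5*s/4 - 1/2

Working:
1. add G2, G3 (parallel): 3*s/2 + 1/2
2. combine G4, G5 in parallel: (-5*s^2 + s - 1)/(4*s^3 - 5*s^2 + 3*s - 2)
3. series reduction of G1, (G2+G3), (G4+G5): (-30*s^4 + 41*s^3 + 2*s^2 + 4*s + 3)/(8*s^5 - 18*s^4 + 24*s^3 - 20*s^2 + 10*s - 4)
T(s) is the step-3 result (common factors already cancelled). Leading coefficient of the denominator: 8. Divide through by 8 for the monic polynomial.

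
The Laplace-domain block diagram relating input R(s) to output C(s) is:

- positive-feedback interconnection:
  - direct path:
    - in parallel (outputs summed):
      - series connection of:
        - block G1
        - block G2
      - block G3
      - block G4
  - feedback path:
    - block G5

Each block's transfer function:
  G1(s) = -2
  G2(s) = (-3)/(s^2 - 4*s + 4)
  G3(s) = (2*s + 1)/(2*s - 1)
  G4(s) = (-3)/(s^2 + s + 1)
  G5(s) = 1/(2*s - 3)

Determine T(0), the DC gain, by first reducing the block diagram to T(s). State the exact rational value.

First reduce the diagram to T(s).

Step 1: multiply G1, G2 (series); result 6/(s^2 - 4*s + 4)
Step 2: add (G1*G2), G3, G4 (parallel); result (2*s^5 - 5*s^4 + 5*s^3 + 34*s^2 - 22*s + 10)/(2*s^5 - 7*s^4 + 5*s^3 - s^2 + 8*s - 4)
Step 3: apply the feedback formula to ((G1*G2)+G3+G4), G5; result (4*s^6 - 16*s^5 + 25*s^4 + 53*s^3 - 146*s^2 + 86*s - 30)/(4*s^6 - 22*s^5 + 36*s^4 - 22*s^3 - 15*s^2 - 10*s + 2)
The step-3 result is T(s). Setting s = 0: T(0) = -30/2 = -15.

Answer: -15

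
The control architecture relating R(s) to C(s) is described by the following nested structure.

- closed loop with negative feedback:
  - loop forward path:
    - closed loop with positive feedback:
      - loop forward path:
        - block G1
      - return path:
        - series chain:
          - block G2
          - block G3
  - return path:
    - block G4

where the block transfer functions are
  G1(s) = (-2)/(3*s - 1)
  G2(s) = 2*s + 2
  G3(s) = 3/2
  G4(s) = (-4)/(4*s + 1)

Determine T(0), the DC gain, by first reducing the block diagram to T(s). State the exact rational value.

(1) reduce the series chain G2, G3, giving 3*s + 3
(2) feedback reduction of G1, (G2*G3), giving (-2)/(9*s + 5)
(3) feedback reduction of [G1/(1-G1*(G2*G3))], G4, giving (-8*s - 2)/(36*s^2 + 29*s + 13)
Evaluating the step-3 result (the overall T(s)) at s = 0 gives T(0) = -2/13.

Final answer: -2/13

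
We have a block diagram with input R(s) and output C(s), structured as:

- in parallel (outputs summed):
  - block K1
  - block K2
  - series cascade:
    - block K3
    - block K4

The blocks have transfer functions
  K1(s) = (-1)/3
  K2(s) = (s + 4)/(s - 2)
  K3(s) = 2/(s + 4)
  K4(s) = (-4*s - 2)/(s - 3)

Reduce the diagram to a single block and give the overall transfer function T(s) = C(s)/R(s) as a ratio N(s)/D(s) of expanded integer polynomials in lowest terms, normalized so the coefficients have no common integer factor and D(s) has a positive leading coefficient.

Step 1: cascade K3, K4 gives (-8*s - 4)/(s^2 + s - 12)
Step 2: parallel reduction of K1, K2, (K3*K4) - this is the overall T(s), already in the required normalized form

Final answer: (2*s^3 - 8*s^2 + 26*s - 144)/(3*s^3 - 3*s^2 - 42*s + 72)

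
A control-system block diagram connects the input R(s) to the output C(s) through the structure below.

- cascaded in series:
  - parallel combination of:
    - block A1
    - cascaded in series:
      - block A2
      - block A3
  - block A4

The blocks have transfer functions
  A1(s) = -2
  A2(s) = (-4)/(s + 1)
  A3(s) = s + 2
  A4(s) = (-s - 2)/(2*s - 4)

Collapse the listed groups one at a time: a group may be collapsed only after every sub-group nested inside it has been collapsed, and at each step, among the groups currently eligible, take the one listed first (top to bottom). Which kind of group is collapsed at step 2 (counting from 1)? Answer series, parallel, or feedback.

Reducing step by step:

Step 1. reduce the series chain A2, A3
Step 2. parallel reduction of A1, (A2*A3)
Step 3. reduce the series chain (A1+(A2*A3)), A4
The group at step 2 is a parallel group.

Answer: parallel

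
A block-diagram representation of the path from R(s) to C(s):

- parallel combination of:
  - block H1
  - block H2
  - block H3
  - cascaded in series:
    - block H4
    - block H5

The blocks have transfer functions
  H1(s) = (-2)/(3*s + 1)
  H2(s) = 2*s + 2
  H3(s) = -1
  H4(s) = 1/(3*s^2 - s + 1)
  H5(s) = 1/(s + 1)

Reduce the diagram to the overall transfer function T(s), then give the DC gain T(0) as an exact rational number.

[1] cascade H4, H5 gives 1/(3*s^3 + 2*s^2 + 1)
[2] sum the parallel branches H1, H2, H3, (H4*H5) gives (18*s^5 + 27*s^4 + 7*s^3 + 4*s^2 + 8*s)/(9*s^4 + 9*s^3 + 2*s^2 + 3*s + 1)
Evaluating the step-2 result (the overall T(s)) at s = 0 gives T(0) = 0/1 = 0.

Hence the answer: 0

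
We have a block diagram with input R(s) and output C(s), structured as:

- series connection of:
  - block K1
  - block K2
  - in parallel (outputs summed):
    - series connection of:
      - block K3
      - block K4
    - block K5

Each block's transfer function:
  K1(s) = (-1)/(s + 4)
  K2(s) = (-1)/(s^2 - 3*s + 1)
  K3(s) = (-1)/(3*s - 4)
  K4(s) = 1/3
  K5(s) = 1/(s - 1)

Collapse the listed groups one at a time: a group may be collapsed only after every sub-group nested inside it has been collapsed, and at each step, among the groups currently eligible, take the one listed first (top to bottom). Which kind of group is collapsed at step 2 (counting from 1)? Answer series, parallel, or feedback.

Reducing step by step:

1. reduce the series chain K3, K4
2. add (K3*K4), K5 (parallel)
3. reduce the series chain K1, K2, ((K3*K4)+K5)
At step 2 the group reduced is parallel.

Answer: parallel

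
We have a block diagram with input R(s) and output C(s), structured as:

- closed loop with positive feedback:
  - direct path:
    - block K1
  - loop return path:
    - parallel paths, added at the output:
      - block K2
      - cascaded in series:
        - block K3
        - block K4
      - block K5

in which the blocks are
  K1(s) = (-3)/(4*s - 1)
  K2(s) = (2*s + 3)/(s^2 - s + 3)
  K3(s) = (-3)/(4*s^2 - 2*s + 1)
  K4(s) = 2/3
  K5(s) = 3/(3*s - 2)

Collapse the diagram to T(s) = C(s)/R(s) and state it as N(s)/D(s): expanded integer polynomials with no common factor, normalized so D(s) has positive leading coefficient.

Step 1 - reduce the series chain K3, K4 -> (-2)/(4*s^2 - 2*s + 1)
Step 2 - reduce the parallel group K2, (K3*K4), K5 -> (36*s^4 - 16*s^3 + 27*s^2 - 26*s + 15)/(12*s^5 - 26*s^4 + 57*s^3 - 51*s^2 + 23*s - 6)
Step 3 - apply the feedback formula to K1, (K2+(K3*K4)+K5) - this is the overall T(s), already in the required normalized form

Answer: (-36*s^5 + 78*s^4 - 171*s^3 + 153*s^2 - 69*s + 18)/(48*s^6 - 116*s^5 + 362*s^4 - 309*s^3 + 224*s^2 - 125*s + 51)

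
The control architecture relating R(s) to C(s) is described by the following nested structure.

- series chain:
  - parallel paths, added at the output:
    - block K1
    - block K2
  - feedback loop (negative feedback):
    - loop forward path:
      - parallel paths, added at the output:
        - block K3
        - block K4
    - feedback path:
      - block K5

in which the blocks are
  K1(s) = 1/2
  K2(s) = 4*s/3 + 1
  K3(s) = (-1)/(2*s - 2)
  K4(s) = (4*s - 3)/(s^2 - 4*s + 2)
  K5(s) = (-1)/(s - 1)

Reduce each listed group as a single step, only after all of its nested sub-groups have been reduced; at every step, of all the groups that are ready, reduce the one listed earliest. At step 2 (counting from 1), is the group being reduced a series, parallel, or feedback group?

Step 1 - reduce the parallel group K1, K2
Step 2 - sum the parallel branches K3, K4
Step 3 - apply the feedback formula to (K3+K4), K5
Step 4 - series reduction of (K1+K2), [(K3+K4)/(1+(K3+K4)*K5)]
Step 2: parallel.

Final answer: parallel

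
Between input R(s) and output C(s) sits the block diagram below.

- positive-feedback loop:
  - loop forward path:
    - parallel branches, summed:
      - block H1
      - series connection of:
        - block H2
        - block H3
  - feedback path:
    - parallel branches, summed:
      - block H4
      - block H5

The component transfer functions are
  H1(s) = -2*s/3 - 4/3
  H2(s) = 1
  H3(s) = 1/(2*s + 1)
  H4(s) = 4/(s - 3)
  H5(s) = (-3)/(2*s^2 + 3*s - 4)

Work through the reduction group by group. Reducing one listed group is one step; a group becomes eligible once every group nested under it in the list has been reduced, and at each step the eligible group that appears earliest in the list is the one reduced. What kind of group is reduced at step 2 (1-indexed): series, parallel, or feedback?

Step 1 - cascade H2, H3
Step 2 - combine H1, (H2*H3) in parallel
Step 3 - reduce the parallel group H4, H5
Step 4 - feedback reduction of (H1+(H2*H3)), (H4+H5)
So the answer for step 2 is parallel.

Answer: parallel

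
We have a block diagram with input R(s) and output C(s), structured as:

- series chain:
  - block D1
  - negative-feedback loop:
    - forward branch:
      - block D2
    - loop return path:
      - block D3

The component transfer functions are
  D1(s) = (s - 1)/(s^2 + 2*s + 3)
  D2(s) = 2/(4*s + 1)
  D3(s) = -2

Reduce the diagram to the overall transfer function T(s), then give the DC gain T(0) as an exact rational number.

First reduce the diagram to T(s).

Step 1: close the feedback loop around D2, D3; result 2/(4*s - 3)
Step 2: multiply D1, [D2/(1+D2*D3)] (series); result (2*s - 2)/(4*s^3 + 5*s^2 + 6*s - 9)
DC gain: substitute s = 0 into T(s) from step 2: T(0) = -2/(-9) = 2/9.

Answer: 2/9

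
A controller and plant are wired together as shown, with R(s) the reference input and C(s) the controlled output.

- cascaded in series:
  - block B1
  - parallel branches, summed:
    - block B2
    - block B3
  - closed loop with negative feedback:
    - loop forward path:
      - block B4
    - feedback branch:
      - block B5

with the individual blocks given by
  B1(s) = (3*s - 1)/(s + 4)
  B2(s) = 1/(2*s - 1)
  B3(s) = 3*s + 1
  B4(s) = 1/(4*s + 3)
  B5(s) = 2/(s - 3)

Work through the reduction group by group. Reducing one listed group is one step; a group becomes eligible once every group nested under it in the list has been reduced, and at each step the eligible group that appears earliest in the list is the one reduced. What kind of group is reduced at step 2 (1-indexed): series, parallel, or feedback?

Step 1 - combine B2, B3 in parallel
Step 2 - apply the feedback formula to B4, B5
Step 3 - multiply B1, (B2+B3), [B4/(1+B4*B5)] (series)
The group at step 2 is a feedback group.

Therefore the answer is feedback.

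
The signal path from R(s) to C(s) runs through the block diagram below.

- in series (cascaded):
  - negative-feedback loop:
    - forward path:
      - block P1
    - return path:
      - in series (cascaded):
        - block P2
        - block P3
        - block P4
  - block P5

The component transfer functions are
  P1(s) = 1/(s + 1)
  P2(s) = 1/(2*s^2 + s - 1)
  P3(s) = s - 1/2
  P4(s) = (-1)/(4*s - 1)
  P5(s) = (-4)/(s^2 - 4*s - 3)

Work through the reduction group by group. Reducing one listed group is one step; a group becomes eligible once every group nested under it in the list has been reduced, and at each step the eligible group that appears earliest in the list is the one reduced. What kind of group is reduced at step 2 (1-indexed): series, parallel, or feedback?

Reducing step by step:

Step 1 - multiply P2, P3, P4 (series)
Step 2 - apply the feedback formula to P1, (P2*P3*P4)
Step 3 - multiply [P1/(1+P1*(P2*P3*P4))], P5 (series)
So the answer for step 2 is feedback.

Answer: feedback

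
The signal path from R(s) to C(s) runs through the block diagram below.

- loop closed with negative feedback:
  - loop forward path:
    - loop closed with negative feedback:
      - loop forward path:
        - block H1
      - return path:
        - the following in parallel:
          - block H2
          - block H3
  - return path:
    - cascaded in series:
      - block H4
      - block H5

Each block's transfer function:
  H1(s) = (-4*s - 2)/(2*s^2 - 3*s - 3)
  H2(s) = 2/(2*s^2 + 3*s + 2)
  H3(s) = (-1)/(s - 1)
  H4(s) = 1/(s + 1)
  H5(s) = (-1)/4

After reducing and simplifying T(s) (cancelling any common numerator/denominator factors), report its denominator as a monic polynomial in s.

The answer is s^6 - 5*s^4/4 + 3*s^3/4 + 61*s^2/8 + 77*s/8 + 13/4.

Reasoning:
(1) sum the parallel branches H2, H3; result (-2*s^2 - s - 4)/(2*s^3 + s^2 - s - 2)
(2) apply the feedback formula to H1, (H2+H3); result (-8*s^4 - 8*s^3 + 2*s^2 + 10*s + 4)/(4*s^5 - 4*s^4 - 3*s^3 + 4*s^2 + 27*s + 14)
(3) multiply H4, H5 (series); result (-1)/(4*s + 4)
(4) reduce the feedback loop with forward [H1/(1+H1*(H2+H3))] and return (H4*H5); result (-16*s^5 - 32*s^4 - 12*s^3 + 24*s^2 + 28*s + 8)/(8*s^6 - 10*s^4 + 6*s^3 + 61*s^2 + 77*s + 26)
The result of step 4 is T(s) in lowest terms. Its denominator has leading coefficient 8; dividing the denominator through by 8 makes it monic.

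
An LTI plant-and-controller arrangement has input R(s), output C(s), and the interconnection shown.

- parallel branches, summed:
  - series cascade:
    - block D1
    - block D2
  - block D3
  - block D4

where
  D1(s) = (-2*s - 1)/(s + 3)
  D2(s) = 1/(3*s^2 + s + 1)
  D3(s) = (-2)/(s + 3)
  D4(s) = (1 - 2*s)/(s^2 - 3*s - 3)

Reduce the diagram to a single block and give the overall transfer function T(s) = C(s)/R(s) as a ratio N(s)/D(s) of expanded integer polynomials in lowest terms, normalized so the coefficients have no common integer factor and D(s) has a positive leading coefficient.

Reducing step by step:

Step 1: combine D1, D2 in series; result (-2*s - 1)/(3*s^3 + 10*s^2 + 4*s + 3)
Step 2: parallel reduction of (D1*D2), D3, D4; the result is T(s) itself (integer coefficients, no common factor, positive leading denominator coefficient)

Answer: (-12*s^4 - 3*s^3 + 29*s^2 + 19*s + 12)/(3*s^5 + s^4 - 35*s^3 - 39*s^2 - 21*s - 9)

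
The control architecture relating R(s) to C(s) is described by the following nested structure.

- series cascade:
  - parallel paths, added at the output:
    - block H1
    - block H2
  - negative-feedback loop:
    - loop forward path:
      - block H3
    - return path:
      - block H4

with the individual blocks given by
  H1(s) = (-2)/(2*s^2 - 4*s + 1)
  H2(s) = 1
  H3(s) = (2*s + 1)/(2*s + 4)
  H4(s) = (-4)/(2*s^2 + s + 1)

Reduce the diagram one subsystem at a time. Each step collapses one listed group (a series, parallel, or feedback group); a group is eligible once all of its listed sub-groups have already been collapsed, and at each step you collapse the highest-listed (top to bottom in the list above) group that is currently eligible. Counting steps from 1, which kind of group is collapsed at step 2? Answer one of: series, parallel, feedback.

[1] sum the parallel branches H1, H2
[2] close the feedback loop around H3, H4
[3] combine (H1+H2), [H3/(1+H3*H4)] in series
So the answer for step 2 is feedback.

Hence the answer: feedback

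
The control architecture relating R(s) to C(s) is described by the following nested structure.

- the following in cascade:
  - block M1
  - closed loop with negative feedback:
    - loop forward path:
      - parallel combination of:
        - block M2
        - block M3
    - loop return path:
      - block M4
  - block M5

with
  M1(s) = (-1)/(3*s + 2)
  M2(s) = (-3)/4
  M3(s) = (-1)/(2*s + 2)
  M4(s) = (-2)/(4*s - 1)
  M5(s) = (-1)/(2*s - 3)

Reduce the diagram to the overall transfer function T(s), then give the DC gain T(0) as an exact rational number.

Answer: -5/36

Working:
Step 1 - combine M2, M3 in parallel, giving (-3*s - 5)/(4*s + 4)
Step 2 - reduce the feedback loop with forward (M2+M3) and return M4, giving (-12*s^2 - 17*s + 5)/(16*s^2 + 18*s + 6)
Step 3 - cascade M1, [(M2+M3)/(1+(M2+M3)*M4)], M5, giving (-12*s^2 - 17*s + 5)/(96*s^4 + 28*s^3 - 150*s^2 - 138*s - 36)
Step 3 gives the overall T(s). Then T(0) = 5/(-36) = -5/36.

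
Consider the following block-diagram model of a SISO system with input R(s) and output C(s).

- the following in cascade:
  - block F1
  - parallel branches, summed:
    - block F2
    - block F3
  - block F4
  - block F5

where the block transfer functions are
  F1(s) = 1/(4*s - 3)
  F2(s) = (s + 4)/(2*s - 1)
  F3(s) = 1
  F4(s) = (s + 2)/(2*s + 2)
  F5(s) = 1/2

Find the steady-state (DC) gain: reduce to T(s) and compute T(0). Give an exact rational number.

Step 1: reduce the parallel group F2, F3 = (3*s + 3)/(2*s - 1)
Step 2: reduce the series chain F1, (F2+F3), F4, F5 = (3*s + 6)/(32*s^2 - 40*s + 12)
Evaluating the step-2 result (the overall T(s)) at s = 0 gives T(0) = 6/12 = 1/2.

Therefore the answer is 1/2.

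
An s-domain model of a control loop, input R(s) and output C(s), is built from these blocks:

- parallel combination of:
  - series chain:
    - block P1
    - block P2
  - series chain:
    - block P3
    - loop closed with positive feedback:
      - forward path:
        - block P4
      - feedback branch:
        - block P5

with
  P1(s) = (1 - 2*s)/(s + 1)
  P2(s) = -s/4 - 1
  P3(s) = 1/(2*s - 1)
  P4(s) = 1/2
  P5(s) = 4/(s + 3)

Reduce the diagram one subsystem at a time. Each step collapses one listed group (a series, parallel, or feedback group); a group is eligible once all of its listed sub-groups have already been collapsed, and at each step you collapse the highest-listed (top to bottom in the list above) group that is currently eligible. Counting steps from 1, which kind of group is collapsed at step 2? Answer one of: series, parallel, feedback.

Answer: feedback

Working:
(1) combine P1, P2 in series
(2) collapse the loop (P4 forward, P5 return)
(3) combine P3, [P4/(1-P4*P5)] in series
(4) combine (P1*P2), (P3*[P4/(1-P4*P5)]) in parallel
So the answer for step 2 is feedback.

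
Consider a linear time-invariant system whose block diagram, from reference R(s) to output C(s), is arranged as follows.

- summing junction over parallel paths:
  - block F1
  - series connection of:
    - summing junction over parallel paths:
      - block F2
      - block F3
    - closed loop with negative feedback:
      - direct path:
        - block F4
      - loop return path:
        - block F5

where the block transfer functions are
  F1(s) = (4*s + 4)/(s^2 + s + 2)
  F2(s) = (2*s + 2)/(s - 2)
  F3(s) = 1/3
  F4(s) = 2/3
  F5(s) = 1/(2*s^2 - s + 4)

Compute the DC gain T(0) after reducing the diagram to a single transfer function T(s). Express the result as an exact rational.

First reduce the diagram to T(s).

1. sum the parallel branches F2, F3; result (7*s + 4)/(3*s - 6)
2. apply the feedback formula to F4, F5; result (4*s^2 - 2*s + 8)/(6*s^2 - 3*s + 14)
3. cascade (F2+F3), [F4/(1+F4*F5)]; result (28*s^3 + 2*s^2 + 48*s + 32)/(18*s^3 - 45*s^2 + 60*s - 84)
4. combine F1, ((F2+F3)*[F4/(1+F4*F5)]) in parallel; result (28*s^5 + 102*s^4 - 2*s^3 + 144*s^2 + 32*s - 272)/(18*s^5 - 27*s^4 + 51*s^3 - 114*s^2 + 36*s - 168)
Evaluating the step-4 result (the overall T(s)) at s = 0 gives T(0) = -272/(-168) = 34/21.

Answer: 34/21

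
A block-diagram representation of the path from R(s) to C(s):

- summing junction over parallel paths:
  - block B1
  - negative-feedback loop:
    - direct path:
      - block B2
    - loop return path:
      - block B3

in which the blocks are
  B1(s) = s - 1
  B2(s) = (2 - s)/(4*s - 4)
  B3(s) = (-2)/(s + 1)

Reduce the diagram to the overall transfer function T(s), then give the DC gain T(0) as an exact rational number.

1. feedback reduction of B2, B3 -> (-s^2 + s + 2)/(4*s^2 + 2*s - 8)
2. add B1, [B2/(1+B2*B3)] (parallel) -> (4*s^3 - 3*s^2 - 9*s + 10)/(4*s^2 + 2*s - 8)
Evaluating the step-2 result (the overall T(s)) at s = 0 gives T(0) = 10/(-8) = -5/4.

Therefore the answer is -5/4.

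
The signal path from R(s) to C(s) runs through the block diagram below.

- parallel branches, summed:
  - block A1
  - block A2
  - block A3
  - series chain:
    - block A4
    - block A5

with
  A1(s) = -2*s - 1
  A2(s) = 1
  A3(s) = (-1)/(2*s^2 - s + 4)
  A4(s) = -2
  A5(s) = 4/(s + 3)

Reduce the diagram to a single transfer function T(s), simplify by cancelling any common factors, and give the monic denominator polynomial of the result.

[1] combine A4, A5 in series; result (-8)/(s + 3)
[2] reduce the parallel group A1, A2, A3, (A4*A5); result (-4*s^4 - 10*s^3 - 18*s^2 - 17*s - 35)/(2*s^3 + 5*s^2 + s + 12)
That last expression is T(s), already simplified. Scaling its denominator by 1/2 (the reciprocal of the leading coefficient) yields the monic denominator.

Answer: s^3 + 5*s^2/2 + s/2 + 6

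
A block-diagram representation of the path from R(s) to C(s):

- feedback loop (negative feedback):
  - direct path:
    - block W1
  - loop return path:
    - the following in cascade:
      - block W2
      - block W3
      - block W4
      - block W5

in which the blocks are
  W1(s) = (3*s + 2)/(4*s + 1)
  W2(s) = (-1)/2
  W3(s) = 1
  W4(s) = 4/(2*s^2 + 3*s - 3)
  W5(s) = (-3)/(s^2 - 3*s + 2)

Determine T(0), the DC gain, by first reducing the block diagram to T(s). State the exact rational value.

Answer: -2

Working:
Step 1 - series reduction of W2, W3, W4, W5 gives 6/(2*s^4 - 3*s^3 - 8*s^2 + 15*s - 6)
Step 2 - feedback reduction of W1, (W2*W3*W4*W5) gives (6*s^5 - 5*s^4 - 30*s^3 + 29*s^2 + 12*s - 12)/(8*s^5 - 10*s^4 - 35*s^3 + 52*s^2 + 9*s + 6)
DC gain: substitute s = 0 into T(s) from step 2: T(0) = -12/6 = -2.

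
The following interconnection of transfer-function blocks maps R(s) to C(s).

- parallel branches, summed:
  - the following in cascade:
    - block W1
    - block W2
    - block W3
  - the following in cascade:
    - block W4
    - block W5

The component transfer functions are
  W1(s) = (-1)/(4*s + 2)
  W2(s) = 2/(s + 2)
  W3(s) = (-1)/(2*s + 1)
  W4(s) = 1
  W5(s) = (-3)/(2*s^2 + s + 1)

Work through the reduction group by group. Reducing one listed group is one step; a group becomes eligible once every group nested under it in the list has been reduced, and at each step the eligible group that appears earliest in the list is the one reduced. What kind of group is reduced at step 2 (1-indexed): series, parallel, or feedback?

Step 1. reduce the series chain W1, W2, W3
Step 2. cascade W4, W5
Step 3. add (W1*W2*W3), (W4*W5) (parallel)
The group at step 2 is a series group.

Therefore the answer is series.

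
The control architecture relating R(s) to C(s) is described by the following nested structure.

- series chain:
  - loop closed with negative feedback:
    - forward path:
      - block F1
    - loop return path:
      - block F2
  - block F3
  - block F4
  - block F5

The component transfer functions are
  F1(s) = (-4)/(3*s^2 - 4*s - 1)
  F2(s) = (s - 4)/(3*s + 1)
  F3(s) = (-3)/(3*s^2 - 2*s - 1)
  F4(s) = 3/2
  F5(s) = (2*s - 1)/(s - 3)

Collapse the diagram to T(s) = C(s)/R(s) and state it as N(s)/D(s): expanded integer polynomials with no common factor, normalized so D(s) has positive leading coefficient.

Reducing step by step:

Step 1: collapse the loop (F1 forward, F2 return) = (-12*s - 4)/(9*s^3 - 9*s^2 - 11*s + 15)
Step 2: cascade [F1/(1+F1*F2)], F3, F4, F5, giving the overall T(s)

Answer: (36*s - 18)/(9*s^5 - 45*s^4 + 52*s^3 + 32*s^2 - 93*s + 45)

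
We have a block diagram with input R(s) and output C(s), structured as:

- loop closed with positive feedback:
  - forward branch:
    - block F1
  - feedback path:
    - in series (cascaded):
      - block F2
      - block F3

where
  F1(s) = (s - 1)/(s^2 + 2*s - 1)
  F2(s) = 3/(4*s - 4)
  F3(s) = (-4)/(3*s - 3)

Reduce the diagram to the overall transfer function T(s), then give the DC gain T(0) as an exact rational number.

Answer: 1/2

Working:
Step 1: reduce the series chain F2, F3, giving (-1)/(s^2 - 2*s + 1)
Step 2: feedback reduction of F1, (F2*F3), giving (s^2 - 2*s + 1)/(s^3 + s^2 - 3*s + 2)
Step 2 gives the overall T(s). Then T(0) = 1/2.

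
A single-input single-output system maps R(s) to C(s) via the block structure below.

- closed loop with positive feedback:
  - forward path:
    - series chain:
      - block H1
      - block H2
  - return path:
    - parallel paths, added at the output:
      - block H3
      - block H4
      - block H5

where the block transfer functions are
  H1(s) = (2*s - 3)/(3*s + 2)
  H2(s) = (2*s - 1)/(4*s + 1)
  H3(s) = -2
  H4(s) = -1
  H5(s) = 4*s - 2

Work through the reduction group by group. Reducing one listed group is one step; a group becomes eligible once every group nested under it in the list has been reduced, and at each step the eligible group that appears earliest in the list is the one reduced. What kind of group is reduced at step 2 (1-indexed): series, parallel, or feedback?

The answer is parallel.

Reasoning:
Step 1 - cascade H1, H2
Step 2 - add H3, H4, H5 (parallel)
Step 3 - apply the feedback formula to (H1*H2), (H3+H4+H5)
Step 2 collapses a parallel group.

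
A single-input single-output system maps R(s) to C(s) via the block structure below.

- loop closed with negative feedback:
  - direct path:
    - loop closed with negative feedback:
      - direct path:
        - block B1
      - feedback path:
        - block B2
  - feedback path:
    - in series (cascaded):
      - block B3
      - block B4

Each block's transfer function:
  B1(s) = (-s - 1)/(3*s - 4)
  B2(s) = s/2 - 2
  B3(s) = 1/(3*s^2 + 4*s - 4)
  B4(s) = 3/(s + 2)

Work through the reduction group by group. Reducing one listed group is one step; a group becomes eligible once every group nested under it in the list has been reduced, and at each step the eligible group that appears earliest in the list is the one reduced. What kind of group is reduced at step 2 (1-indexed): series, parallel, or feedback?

Step 1: feedback reduction of B1, B2
Step 2: series reduction of B3, B4
Step 3: close the feedback loop around [B1/(1+B1*B2)], (B3*B4)
Step 2: series.

Therefore the answer is series.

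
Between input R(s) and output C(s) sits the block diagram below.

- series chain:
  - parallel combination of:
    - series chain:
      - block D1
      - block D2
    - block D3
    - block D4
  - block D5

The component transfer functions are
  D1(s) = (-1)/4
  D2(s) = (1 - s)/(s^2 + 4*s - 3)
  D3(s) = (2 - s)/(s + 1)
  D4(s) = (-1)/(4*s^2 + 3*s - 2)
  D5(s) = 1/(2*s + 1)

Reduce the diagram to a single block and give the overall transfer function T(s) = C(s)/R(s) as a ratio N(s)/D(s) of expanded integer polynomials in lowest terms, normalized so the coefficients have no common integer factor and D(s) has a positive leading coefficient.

Step 1 - cascade D1, D2, giving (s - 1)/(4*s^2 + 16*s - 12)
Step 2 - add (D1*D2), D3, D4 (parallel), giving (-16*s^5 - 40*s^4 + 159*s^3 + 26*s^2 - 167*s + 62)/(16*s^5 + 92*s^4 + 68*s^3 - 76*s^2 - 44*s + 24)
Step 3 - reduce the series chain ((D1*D2)+D3+D4), D5, which is the overall transfer function T(s) = C(s)/R(s) in lowest terms

Therefore the answer is (-16*s^5 - 40*s^4 + 159*s^3 + 26*s^2 - 167*s + 62)/(32*s^6 + 200*s^5 + 228*s^4 - 84*s^3 - 164*s^2 + 4*s + 24).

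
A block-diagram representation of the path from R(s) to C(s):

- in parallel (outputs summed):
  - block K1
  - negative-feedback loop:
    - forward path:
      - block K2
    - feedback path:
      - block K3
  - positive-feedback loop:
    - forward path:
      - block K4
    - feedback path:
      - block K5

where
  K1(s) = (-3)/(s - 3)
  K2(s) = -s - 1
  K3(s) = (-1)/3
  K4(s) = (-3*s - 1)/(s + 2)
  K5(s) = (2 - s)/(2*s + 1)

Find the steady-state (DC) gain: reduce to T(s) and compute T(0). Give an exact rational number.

Reducing step by step:

Step 1 - collapse the loop (K2 forward, K3 return) gives (-3*s - 3)/(s + 4)
Step 2 - close the feedback loop around K4, K5 gives (6*s^2 + 5*s + 1)/(s^2 - 10*s - 4)
Step 3 - reduce the parallel group K1, [K2/(1+K2*K3)], [K4/(1-K4*K5)] gives (3*s^4 + 44*s^3 - 87*s^2 - 41*s)/(s^4 - 9*s^3 - 26*s^2 + 116*s + 48)
Step 3 gives the overall T(s). Then T(0) = 0/48 = 0.

Answer: 0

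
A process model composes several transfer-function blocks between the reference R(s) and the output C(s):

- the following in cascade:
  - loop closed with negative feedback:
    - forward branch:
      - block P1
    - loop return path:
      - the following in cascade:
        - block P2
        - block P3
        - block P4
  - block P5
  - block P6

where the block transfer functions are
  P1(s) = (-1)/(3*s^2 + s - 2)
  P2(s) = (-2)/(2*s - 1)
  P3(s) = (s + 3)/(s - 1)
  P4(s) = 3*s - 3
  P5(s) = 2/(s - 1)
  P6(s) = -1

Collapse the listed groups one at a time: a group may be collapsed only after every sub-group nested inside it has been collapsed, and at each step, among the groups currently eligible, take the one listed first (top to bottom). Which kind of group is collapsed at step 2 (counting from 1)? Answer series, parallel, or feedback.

Reducing step by step:

Step 1: series reduction of P2, P3, P4
Step 2: collapse the loop (P1 forward, (P2*P3*P4) return)
Step 3: reduce the series chain [P1/(1+P1*(P2*P3*P4))], P5, P6
The group at step 2 is a feedback group.

Answer: feedback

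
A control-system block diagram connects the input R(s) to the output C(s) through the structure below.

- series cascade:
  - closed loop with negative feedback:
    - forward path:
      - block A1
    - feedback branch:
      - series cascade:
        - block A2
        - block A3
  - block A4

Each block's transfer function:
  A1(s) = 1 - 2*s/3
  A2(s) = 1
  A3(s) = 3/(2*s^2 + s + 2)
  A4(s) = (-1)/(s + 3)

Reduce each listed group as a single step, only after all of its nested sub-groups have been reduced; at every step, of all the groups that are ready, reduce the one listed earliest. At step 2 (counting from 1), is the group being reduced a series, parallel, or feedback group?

Reducing step by step:

Step 1: series reduction of A2, A3
Step 2: feedback reduction of A1, (A2*A3)
Step 3: cascade [A1/(1+A1*(A2*A3))], A4
Step 2 collapses a feedback group.

Answer: feedback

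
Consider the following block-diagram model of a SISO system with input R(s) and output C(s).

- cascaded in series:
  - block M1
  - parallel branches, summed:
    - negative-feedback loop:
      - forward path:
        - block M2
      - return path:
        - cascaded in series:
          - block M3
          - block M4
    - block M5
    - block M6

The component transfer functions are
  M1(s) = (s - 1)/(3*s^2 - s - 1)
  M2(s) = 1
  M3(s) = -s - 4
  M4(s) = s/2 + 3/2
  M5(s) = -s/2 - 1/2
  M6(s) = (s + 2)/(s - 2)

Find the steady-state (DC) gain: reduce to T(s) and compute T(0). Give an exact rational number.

Answer: -17/10

Working:
Step 1: multiply M3, M4 (series); result -s^2/2 - 7*s/2 - 6
Step 2: close the feedback loop around M2, (M3*M4); result (-2)/(s^2 + 7*s + 10)
Step 3: sum the parallel branches [M2/(1+M2*(M3*M4))], M5, M6; result (-s^4 - 4*s^3 + 17*s^2 + 68*s + 68)/(2*s^3 + 10*s^2 - 8*s - 40)
Step 4: multiply M1, ([M2/(1+M2*(M3*M4))]+M5+M6) (series); result (-s^5 - 3*s^4 + 21*s^3 + 51*s^2 - 68)/(6*s^5 + 28*s^4 - 36*s^3 - 122*s^2 + 48*s + 40)
Evaluating the step-4 result (the overall T(s)) at s = 0 gives T(0) = -68/40 = -17/10.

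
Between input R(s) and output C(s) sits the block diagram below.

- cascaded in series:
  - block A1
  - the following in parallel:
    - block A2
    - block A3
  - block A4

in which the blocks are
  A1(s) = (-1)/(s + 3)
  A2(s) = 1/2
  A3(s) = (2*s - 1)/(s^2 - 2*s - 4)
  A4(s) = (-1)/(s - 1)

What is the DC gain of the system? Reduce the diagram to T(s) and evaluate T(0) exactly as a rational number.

Step 1 - add A2, A3 (parallel) = (s^2 + 2*s - 6)/(2*s^2 - 4*s - 8)
Step 2 - series reduction of A1, (A2+A3), A4 = (s^2 + 2*s - 6)/(2*s^4 - 22*s^2 - 4*s + 24)
The step-2 result is T(s). Setting s = 0: T(0) = -6/24 = -1/4.

Therefore the answer is -1/4.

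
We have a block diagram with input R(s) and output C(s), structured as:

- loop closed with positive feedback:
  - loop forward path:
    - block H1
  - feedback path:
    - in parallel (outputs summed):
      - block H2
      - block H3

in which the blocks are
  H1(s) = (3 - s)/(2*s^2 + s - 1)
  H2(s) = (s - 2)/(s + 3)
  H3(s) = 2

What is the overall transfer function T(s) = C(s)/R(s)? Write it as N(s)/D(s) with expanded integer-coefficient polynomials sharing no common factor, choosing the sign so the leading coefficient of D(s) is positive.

The answer is (9 - s^2)/(2*s^3 + 10*s^2 - 3*s - 15).

Reasoning:
[1] parallel reduction of H2, H3: (3*s + 4)/(s + 3)
[2] feedback reduction of H1, (H2+H3), giving the overall T(s)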